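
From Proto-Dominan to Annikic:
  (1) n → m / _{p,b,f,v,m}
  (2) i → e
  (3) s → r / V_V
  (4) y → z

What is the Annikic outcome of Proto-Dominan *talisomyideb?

Annikic: start from *talisomyideb.
  rule 1: no change — talisomyideb
  rule 2 (vowel merger): talisomyideb → talesomyedeb
  rule 3 (rhotacism): talesomyedeb → taleromyedeb
  rule 4 (unconditioned shift): taleromyedeb → taleromzedeb
  ⇒ Annikic taleromzedeb

taleromzedeb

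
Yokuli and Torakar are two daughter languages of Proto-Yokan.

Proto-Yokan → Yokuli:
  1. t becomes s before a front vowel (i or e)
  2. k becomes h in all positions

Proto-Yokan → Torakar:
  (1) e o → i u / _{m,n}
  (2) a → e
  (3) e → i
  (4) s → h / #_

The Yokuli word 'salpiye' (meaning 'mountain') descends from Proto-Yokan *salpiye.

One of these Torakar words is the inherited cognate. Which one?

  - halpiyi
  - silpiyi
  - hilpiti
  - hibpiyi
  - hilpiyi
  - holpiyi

Torakar: start from *salpiye.
  rule 1: no change — salpiye
  rule 2 (vowel merger): salpiye → selpiye
  rule 3 (vowel merger): selpiye → silpiyi
  rule 4 (debuccalisation): silpiyi → hilpiyi
  ⇒ Torakar hilpiyi
Among the options, 'hilpiyi' alone shows every Torakar change applied in order.

hilpiyi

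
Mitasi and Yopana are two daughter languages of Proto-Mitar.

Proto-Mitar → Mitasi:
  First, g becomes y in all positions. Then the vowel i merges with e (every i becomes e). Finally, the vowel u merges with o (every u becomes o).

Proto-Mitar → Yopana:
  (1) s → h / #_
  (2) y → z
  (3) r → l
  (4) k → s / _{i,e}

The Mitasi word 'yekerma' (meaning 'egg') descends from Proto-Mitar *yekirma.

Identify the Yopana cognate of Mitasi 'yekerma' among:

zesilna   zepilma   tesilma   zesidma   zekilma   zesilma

Yopana: *yekirma > zekirma > zekilma > zesilma  (by unconditioned shift, unconditioned shift, palatalisation)
Only 'zesilma' matches the regular Yopana development of *yekirma.

zesilma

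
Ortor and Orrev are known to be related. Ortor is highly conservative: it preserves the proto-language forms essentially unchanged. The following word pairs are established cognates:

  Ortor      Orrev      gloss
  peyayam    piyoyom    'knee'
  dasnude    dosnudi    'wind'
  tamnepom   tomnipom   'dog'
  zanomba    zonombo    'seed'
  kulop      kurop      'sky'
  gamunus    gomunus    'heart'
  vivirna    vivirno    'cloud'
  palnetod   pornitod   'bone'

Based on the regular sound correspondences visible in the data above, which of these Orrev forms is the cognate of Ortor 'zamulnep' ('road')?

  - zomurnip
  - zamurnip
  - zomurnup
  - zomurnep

zomurnip

peyayam ~ piyoyom, tamnepom ~ tomnipom — Ortor a corresponds to Orrev o after a consonant, before a nasal.
palnetod ~ pornitod — Ortor l corresponds to Orrev r after a vowel, before a nasal.
tamnepom ~ tomnipom — Ortor e corresponds to Orrev i after a consonant, before a labial obstruent.
Applying these to Ortor 'zamulnep':
  zamulnep → zomulnep   (a→o after a consonant, before a nasal)
  zomulnep → zomurnep   (l→r after a vowel, before a nasal)
  zomurnep → zomurnip   (e→i after a consonant, before a labial obstruent)
So the Orrev cognate is 'zomurnip'.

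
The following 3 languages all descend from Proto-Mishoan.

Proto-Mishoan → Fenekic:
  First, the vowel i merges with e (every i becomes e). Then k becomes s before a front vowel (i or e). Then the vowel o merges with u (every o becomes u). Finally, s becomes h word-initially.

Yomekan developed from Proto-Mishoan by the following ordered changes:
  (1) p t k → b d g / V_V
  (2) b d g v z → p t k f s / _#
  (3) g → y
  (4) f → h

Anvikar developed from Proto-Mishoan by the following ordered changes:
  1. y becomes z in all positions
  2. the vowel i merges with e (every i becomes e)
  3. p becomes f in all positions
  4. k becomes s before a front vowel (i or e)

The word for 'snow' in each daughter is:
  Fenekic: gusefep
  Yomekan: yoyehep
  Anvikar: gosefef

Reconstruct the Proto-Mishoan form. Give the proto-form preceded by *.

*gokefep

Position 2: Fenekic has u, Yomekan has o, Anvikar has o. Yomekan preserves o here (none of its changes turn any other segment into o), so the proto-segment is *o.
Position 1: Fenekic has g, Yomekan has y, Anvikar has g. Fenekic preserves g here (none of its changes turn any other segment into g), so the proto-segment is *g.
Continuing position by position gives *gokefep; check it forward:
Fenekic: start from *gokefep.
  rule 1: no change — gokefep
  rule 2 (palatalisation): gokefep → gosefep
  rule 3 (vowel merger): gosefep → gusefep
  rule 4: no change — gusefep
  ⇒ Fenekic gusefep
Yomekan: start from *gokefep.
  rule 1 (intervocalic voicing): gokefep → gogefep
  rule 2: no change — gogefep
  rule 3 (unconditioned shift): gogefep → yoyefep
  rule 4 (unconditioned shift): yoyefep → yoyehep
  ⇒ Yomekan yoyehep
Anvikar: *gokefep
  gokefep (rule 1 does not apply)
  gokefep (rule 2 does not apply)
  gokefep → gokefef   [unconditioned shift]
  gokefef → gosefef   [palatalisation]
  giving Anvikar gosefef.
No other proto-form is consistent with every reflex, so the reconstruction is *gokefep.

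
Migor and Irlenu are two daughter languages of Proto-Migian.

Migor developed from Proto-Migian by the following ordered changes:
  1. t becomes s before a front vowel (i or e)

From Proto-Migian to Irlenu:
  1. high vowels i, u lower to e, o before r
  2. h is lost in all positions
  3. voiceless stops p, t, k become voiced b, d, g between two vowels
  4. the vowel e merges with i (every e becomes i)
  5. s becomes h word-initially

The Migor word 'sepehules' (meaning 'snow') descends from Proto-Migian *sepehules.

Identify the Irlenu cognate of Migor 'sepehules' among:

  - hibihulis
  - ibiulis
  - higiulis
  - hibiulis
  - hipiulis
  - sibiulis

Irlenu: start from *sepehules.
  rule 1: no change — sepehules
  rule 2 (h-loss): sepehules → sepeules
  rule 3 (intervocalic voicing): sepeules → sebeules
  rule 4 (vowel merger): sebeules → sibiulis
  rule 5 (debuccalisation): sibiulis → hibiulis
  ⇒ Irlenu hibiulis
Among the options, 'hibiulis' alone shows every Irlenu change applied in order.

hibiulis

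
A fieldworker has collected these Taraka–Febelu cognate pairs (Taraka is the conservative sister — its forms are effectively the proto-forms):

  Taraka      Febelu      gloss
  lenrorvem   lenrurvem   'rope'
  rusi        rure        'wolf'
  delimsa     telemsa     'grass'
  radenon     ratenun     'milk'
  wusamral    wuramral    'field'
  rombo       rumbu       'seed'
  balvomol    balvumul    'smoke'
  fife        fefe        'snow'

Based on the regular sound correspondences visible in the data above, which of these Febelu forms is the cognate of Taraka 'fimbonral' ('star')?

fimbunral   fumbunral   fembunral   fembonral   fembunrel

delimsa ~ telemsa — Taraka i corresponds to Febelu e after a consonant, before a nasal.
radenon ~ ratenun — Taraka o corresponds to Febelu u after a consonant, before a nasal.
Applying these to Taraka 'fimbonral':
  fimbonral → fembonral   (i→e after a consonant, before a nasal)
  fembonral → fembunral   (o→u after a consonant, before a nasal)
So the Febelu cognate is 'fembunral'.

fembunral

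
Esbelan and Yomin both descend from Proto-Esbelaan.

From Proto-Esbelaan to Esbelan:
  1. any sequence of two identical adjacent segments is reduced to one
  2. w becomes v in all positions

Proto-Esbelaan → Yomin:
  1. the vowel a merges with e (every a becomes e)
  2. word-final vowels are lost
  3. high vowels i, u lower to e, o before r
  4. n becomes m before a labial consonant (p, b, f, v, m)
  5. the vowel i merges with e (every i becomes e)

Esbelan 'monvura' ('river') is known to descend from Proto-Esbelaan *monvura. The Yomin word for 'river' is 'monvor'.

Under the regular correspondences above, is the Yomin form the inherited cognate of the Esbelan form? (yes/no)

no

Derive the expected Yomin reflex of *monvura:
Yomin: *monvura
  monvura → monvure   [vowel merger]
  monvure → monvur   [apocope]
  monvur → monvor   [pre-rhotic lowering]
  monvor → momvor   [nasal place assimilation]
  momvor (rule 5 does not apply)
  giving Yomin momvor.
The regular Yomin reflex would be 'momvor', but the attested form is 'monvor'. The correspondence is irregular, so they are not cognates (the Yomin form has a different source).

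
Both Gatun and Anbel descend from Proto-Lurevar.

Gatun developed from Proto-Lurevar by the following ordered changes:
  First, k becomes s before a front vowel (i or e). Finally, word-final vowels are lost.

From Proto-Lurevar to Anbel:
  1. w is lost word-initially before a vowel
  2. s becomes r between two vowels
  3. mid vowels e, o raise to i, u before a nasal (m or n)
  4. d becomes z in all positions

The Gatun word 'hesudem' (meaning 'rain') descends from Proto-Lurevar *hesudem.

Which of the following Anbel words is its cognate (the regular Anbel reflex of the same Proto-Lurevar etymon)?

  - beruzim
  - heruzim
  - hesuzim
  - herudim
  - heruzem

heruzim

Anbel: *hesudem
  hesudem (rule 1 does not apply)
  hesudem → herudem   [rhotacism]
  herudem → herudim   [pre-nasal raising]
  herudim → heruzim   [unconditioned shift]
  giving Anbel heruzim.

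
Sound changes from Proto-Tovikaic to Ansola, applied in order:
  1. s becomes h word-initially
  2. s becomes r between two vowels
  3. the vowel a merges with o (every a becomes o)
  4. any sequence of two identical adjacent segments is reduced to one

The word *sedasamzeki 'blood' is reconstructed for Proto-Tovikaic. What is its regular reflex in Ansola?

Ansola: start from *sedasamzeki.
  rule 1 (debuccalisation): sedasamzeki → hedasamzeki
  rule 2 (rhotacism): hedasamzeki → hedaramzeki
  rule 3 (vowel merger): hedaramzeki → hedoromzeki
  rule 4: no change — hedoromzeki
  ⇒ Ansola hedoromzeki

hedoromzeki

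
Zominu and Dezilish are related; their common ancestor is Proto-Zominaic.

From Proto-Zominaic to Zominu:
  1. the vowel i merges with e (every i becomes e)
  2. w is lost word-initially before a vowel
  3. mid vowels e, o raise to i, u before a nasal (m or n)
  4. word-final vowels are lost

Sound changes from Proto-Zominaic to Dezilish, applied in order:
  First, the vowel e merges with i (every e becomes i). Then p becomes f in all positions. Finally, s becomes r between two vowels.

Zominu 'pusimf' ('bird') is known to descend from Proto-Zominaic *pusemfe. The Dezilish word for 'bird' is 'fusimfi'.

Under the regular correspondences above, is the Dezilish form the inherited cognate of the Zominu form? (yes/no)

Derive the expected Dezilish reflex of *pusemfe:
Dezilish: *pusemfe
  pusemfe → pusimfi   [vowel merger]
  pusimfi → fusimfi   [unconditioned shift]
  fusimfi → furimfi   [rhotacism]
  giving Dezilish furimfi.
The regular Dezilish reflex would be 'furimfi', but the attested form is 'fusimfi'. The correspondence is irregular, so they are not cognates (the Dezilish form has a different source).

no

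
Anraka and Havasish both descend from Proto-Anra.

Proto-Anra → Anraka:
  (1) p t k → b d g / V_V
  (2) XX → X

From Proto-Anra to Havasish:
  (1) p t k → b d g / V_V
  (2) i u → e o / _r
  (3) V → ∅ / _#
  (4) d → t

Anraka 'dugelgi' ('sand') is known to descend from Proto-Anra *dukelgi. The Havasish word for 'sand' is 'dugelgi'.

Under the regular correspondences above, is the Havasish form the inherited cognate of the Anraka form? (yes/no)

no

Derive the expected Havasish reflex of *dukelgi:
Havasish: *dukelgi > dugelgi > dugelg > tugelg  (by intervocalic voicing, apocope, unconditioned shift)
The regular Havasish reflex would be 'tugelg', but the attested form is 'dugelgi'. The correspondence is irregular, so they are not cognates (the Havasish form has a different source).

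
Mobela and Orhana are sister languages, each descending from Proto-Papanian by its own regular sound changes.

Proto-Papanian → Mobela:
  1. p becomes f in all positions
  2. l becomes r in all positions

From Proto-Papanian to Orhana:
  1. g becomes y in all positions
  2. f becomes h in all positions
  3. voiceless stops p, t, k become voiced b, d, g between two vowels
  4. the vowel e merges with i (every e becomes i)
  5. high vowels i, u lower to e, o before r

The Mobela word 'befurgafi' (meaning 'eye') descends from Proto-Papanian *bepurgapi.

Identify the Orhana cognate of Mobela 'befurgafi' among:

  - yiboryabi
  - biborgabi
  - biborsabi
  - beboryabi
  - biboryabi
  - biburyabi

Orhana: *bepurgapi > bepuryapi > beburyabi > biburyabi > biboryabi  (by unconditioned shift, intervocalic voicing, vowel merger, pre-rhotic lowering)

biboryabi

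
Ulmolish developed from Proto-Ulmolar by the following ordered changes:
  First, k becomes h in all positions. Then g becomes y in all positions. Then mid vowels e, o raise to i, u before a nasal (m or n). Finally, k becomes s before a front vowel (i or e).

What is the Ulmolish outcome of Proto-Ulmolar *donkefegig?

Ulmolish: *donkefegig > donhefegig > donhefeyiy > dunhefeyiy  (by unconditioned shift, unconditioned shift, pre-nasal raising)

dunhefeyiy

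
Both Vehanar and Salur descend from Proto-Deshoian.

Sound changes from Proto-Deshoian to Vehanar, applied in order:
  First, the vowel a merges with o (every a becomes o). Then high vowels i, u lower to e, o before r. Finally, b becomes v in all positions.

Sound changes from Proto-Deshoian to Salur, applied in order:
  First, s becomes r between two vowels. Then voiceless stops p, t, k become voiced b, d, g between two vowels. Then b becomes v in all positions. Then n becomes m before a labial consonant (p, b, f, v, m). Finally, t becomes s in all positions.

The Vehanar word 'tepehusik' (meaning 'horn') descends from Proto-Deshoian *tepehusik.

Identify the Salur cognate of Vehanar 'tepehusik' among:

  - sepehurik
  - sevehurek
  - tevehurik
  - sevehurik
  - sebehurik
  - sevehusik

Salur: start from *tepehusik.
  rule 1 (rhotacism): tepehusik → tepehurik
  rule 2 (intervocalic voicing): tepehurik → tebehurik
  rule 3 (unconditioned shift): tebehurik → tevehurik
  rule 4: no change — tevehurik
  rule 5 (unconditioned shift): tevehurik → sevehurik
  ⇒ Salur sevehurik
Only 'sevehurik' matches the regular Salur development of *tepehusik.

sevehurik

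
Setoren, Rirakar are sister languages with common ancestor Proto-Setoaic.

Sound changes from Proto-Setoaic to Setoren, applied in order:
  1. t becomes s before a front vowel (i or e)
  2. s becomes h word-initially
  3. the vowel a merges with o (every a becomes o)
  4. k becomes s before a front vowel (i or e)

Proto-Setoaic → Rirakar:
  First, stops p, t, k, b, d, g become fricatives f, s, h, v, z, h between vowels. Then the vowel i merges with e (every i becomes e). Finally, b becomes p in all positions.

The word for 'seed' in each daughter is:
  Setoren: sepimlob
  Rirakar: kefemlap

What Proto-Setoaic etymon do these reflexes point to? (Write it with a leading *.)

Position 1: Setoren has s, Rirakar has k. Rirakar preserves k here (none of its changes turn any other segment into k), so the proto-segment is *k.
Position 3: Setoren has p, Rirakar has f. Setoren preserves p here (none of its changes turn any other segment into p), so the proto-segment is *p.
Position 8: Setoren has b, Rirakar has p. Setoren preserves b here (none of its changes turn any other segment into b), so the proto-segment is *b.
Continuing position by position gives *kepimlab; check it forward:
Setoren: *kepimlab > kepimlob > sepimlob  (by vowel merger, palatalisation)
Rirakar: start from *kepimlab.
  rule 1 (intervocalic lenition): kepimlab → kefimlab
  rule 2 (vowel merger): kefimlab → kefemlab
  rule 3 (unconditioned shift): kefemlab → kefemlap
  ⇒ Rirakar kefemlap
No other proto-form is consistent with every reflex, so the reconstruction is *kepimlab.

*kepimlab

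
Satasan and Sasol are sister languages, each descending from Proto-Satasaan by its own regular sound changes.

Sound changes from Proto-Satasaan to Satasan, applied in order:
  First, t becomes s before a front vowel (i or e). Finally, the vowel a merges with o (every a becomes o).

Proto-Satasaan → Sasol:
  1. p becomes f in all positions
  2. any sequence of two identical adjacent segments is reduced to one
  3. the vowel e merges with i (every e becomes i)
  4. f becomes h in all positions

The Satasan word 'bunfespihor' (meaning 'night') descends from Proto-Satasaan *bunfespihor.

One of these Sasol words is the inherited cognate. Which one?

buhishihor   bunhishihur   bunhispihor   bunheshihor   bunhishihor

Sasol: start from *bunfespihor.
  rule 1 (unconditioned shift): bunfespihor → bunfesfihor
  rule 2: no change — bunfesfihor
  rule 3 (vowel merger): bunfesfihor → bunfisfihor
  rule 4 (unconditioned shift): bunfisfihor → bunhishihor
  ⇒ Sasol bunhishihor

bunhishihor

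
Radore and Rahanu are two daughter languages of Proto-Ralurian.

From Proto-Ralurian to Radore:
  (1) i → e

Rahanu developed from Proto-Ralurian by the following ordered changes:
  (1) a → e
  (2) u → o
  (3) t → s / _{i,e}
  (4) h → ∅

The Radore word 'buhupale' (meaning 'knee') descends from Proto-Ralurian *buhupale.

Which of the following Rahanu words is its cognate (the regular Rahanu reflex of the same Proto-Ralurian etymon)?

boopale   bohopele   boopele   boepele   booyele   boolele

boopele

Rahanu: start from *buhupale.
  rule 1 (vowel merger): buhupale → buhupele
  rule 2 (vowel merger): buhupele → bohopele
  rule 3: no change — bohopele
  rule 4 (h-loss): bohopele → boopele
  ⇒ Rahanu boopele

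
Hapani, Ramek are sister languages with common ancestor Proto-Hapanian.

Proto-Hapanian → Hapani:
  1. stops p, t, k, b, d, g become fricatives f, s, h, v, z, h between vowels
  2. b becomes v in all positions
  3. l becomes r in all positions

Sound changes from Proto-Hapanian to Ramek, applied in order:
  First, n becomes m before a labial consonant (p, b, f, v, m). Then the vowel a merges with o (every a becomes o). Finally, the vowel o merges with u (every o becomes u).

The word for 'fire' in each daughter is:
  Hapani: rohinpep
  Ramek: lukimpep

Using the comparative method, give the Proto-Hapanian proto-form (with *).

*lokinpep

Position 2: Hapani has o, Ramek has u. Hapani preserves o here (none of its changes turn any other segment into o), so the proto-segment is *o.
Position 3: Hapani has h, Ramek has k. Ramek preserves k here (none of its changes turn any other segment into k), so the proto-segment is *k.
This points to *lokinpep. Verify forward in each daughter:
Hapani: *lokinpep
  lokinpep → lohinpep   [intervocalic lenition]
  lohinpep (rule 2 does not apply)
  lohinpep → rohinpep   [unconditioned shift]
  giving Hapani rohinpep.
Ramek: *lokinpep
  lokinpep → lokimpep   [nasal place assimilation]
  lokimpep (rule 2 does not apply)
  lokimpep → lukimpep   [vowel merger]
  giving Ramek lukimpep.
*lokinpep is the unique common source.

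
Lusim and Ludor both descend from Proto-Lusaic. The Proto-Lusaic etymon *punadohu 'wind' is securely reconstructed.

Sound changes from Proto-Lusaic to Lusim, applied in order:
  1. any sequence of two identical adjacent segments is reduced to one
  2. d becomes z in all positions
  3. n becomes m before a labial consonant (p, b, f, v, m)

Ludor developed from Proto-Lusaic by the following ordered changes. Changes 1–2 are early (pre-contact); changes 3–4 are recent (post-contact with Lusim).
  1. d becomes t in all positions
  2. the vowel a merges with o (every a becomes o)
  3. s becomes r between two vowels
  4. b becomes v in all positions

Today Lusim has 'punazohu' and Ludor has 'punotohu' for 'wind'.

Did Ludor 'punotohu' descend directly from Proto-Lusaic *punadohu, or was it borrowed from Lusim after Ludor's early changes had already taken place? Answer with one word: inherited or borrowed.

If inherited, *punadohu would pass through all of Ludor's changes:
Ludor: *punadohu > punatohu > punotohu  (by unconditioned shift, vowel merger)
If borrowed from Lusim 'punazohu' after the early changes, it would undergo only the recent ones:
  rule 3 (rhotacism): no change (punazohu)
  rule 4 (unconditioned shift): no change (punazohu)
  ⇒ as a loan: punazohu
Ludor 'punotohu' matches the inherited outcome exactly, so it is an inherited cognate, not a loan.

inherited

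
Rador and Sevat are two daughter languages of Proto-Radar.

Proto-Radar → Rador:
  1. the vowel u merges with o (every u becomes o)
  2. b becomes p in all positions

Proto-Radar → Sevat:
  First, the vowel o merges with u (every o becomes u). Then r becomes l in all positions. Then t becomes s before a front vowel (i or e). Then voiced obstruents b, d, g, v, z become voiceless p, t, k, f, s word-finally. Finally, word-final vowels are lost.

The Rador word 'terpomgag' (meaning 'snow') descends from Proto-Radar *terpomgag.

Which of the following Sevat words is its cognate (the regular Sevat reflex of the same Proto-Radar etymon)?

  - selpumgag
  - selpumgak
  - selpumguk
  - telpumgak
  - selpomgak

Sevat: *terpomgag
  terpomgag → terpumgag   [vowel merger]
  terpumgag → telpumgag   [unconditioned shift]
  telpumgag → selpumgag   [palatalisation]
  selpumgag → selpumgak   [final devoicing]
  selpumgak (rule 5 does not apply)
  giving Sevat selpumgak.
Among the options, 'selpumgak' alone shows every Sevat change applied in order.

selpumgak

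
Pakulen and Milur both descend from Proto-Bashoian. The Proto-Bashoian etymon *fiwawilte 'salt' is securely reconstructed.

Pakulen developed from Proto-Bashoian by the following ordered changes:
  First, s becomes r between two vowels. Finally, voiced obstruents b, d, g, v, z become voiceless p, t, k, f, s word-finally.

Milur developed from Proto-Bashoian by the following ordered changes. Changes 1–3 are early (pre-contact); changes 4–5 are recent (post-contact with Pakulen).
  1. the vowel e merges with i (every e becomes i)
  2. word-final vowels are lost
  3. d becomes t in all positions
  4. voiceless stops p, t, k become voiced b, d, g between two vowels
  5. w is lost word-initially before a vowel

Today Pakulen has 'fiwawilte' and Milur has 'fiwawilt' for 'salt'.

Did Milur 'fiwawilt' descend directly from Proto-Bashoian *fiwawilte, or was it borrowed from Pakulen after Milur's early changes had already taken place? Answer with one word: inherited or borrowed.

inherited

If inherited, *fiwawilte would pass through all of Milur's changes:
Milur: *fiwawilte > fiwawilti > fiwawilt  (by vowel merger, apocope)
If borrowed from Pakulen 'fiwawilte' after the early changes, it would undergo only the recent ones:
  rule 4 (intervocalic voicing): no change (fiwawilte)
  rule 5 (glide loss): no change (fiwawilte)
  ⇒ as a loan: fiwawilte
Milur 'fiwawilt' matches the inherited outcome exactly, so it is an inherited cognate, not a loan.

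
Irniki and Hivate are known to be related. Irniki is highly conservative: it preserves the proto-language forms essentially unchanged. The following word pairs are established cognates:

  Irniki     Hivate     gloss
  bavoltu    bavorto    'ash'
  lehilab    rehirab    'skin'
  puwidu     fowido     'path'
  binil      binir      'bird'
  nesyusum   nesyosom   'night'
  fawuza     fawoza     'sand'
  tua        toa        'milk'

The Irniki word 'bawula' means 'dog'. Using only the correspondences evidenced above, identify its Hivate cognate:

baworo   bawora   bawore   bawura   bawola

puwidu ~ fowido, nesyusum ~ nesyosom — Irniki u corresponds to Hivate o after a consonant, before a consonant other than r, m, n, p, b, f, v.
lehilab ~ rehirab — Irniki l corresponds to Hivate r between vowels (before a back vowel).
Applying these to Irniki 'bawula':
  bawula → bawola   (u→o after a consonant, before a consonant other than r, m, n, p, b, f, v)
  bawola → bawora   (l→r between vowels (before a back vowel))
So the Hivate cognate is 'bawora'.

bawora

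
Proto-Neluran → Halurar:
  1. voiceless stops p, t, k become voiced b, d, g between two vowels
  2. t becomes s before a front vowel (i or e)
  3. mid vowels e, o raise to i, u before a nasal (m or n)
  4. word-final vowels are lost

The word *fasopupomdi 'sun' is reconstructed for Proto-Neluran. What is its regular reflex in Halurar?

fasobubumd

Halurar: start from *fasopupomdi.
  rule 1 (intervocalic voicing): fasopupomdi → fasobubomdi
  rule 2: no change — fasobubomdi
  rule 3 (pre-nasal raising): fasobubomdi → fasobubumdi
  rule 4 (apocope): fasobubumdi → fasobubumd
  ⇒ Halurar fasobubumd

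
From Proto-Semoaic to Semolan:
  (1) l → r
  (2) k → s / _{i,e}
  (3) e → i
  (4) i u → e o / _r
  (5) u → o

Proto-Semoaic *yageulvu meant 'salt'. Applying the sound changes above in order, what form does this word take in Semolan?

Semolan: *yageulvu > yageurvu > yagiurvu > yagiorvu > yagiorvo  (by unconditioned shift, vowel merger, pre-rhotic lowering, vowel merger)

yagiorvo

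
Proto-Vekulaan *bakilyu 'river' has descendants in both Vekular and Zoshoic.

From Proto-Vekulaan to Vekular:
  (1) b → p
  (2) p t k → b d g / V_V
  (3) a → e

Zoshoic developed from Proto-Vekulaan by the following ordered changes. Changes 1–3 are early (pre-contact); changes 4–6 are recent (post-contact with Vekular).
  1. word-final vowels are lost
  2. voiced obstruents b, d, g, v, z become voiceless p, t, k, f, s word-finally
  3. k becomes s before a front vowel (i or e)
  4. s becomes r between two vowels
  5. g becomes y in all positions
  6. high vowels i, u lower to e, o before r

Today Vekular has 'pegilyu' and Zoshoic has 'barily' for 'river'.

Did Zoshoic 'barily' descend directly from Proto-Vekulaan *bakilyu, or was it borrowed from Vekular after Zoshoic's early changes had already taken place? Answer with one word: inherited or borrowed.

inherited

If inherited, *bakilyu would pass through all of Zoshoic's changes:
Zoshoic: *bakilyu > bakily > basily > barily  (by apocope, palatalisation, rhotacism)
If borrowed from Vekular 'pegilyu' after the early changes, it would undergo only the recent ones:
  rule 4 (rhotacism): no change (pegilyu)
  rule 5 (unconditioned shift): pegilyu → peyilyu
  rule 6 (pre-rhotic lowering): no change (peyilyu)
  ⇒ as a loan: peyilyu
Zoshoic 'barily' matches the inherited outcome exactly, so it is an inherited cognate, not a loan.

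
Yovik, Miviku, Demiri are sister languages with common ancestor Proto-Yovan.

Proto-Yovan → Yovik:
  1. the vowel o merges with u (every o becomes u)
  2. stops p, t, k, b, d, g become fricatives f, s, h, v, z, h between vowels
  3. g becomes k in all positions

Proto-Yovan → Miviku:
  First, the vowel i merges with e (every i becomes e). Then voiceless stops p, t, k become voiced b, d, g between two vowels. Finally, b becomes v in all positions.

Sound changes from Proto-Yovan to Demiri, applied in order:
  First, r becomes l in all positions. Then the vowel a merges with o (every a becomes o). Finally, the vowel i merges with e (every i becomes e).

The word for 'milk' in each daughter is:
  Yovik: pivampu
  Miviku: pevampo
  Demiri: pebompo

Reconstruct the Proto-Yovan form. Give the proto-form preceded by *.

Position 4: Yovik has a, Miviku has a, Demiri has o. Yovik preserves a here (none of its changes turn any other segment into a), so the proto-segment is *a.
Position 3: Yovik has v, Miviku has v, Demiri has b. Demiri preserves b here (none of its changes turn any other segment into b), so the proto-segment is *b.
Position 7: Yovik has u, Miviku has o, Demiri has o. Miviku preserves o here (none of its changes turn any other segment into o), so the proto-segment is *o.
Verify the candidate proto-form against each daughter:
Yovik: *pibampo > pibampu > pivampu  (by vowel merger, intervocalic lenition)
Miviku: *pibampo
  pibampo → pebampo   [vowel merger]
  pebampo (rule 2 does not apply)
  pebampo → pevampo   [unconditioned shift]
  giving Miviku pevampo.
Demiri: *pibampo > pibompo > pebompo  (by vowel merger, vowel merger)
Only *pibampo yields all of Yovik pivampu, Miviku pevampo, Demiri pebompo.

*pibampo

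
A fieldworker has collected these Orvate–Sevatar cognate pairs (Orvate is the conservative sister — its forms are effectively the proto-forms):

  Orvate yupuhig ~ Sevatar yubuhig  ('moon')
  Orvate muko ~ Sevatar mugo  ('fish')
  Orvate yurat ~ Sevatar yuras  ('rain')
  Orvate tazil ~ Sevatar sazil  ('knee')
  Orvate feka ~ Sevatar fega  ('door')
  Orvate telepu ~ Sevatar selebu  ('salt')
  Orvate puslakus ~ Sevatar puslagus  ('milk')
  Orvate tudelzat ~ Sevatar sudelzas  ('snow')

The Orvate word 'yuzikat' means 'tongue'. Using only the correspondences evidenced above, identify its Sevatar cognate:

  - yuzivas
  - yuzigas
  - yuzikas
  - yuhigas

yuzigas

feka ~ fega — Orvate k corresponds to Sevatar g between vowels (before a back vowel).
yurat ~ yuras, tudelzat ~ sudelzas — Orvate t corresponds to Sevatar s word-finally.
Applying these to Orvate 'yuzikat':
  yuzikat → yuzigat   (k→g between vowels (before a back vowel))
  yuzigat → yuzigas   (t→s word-finally)
So the Sevatar cognate is 'yuzigas'.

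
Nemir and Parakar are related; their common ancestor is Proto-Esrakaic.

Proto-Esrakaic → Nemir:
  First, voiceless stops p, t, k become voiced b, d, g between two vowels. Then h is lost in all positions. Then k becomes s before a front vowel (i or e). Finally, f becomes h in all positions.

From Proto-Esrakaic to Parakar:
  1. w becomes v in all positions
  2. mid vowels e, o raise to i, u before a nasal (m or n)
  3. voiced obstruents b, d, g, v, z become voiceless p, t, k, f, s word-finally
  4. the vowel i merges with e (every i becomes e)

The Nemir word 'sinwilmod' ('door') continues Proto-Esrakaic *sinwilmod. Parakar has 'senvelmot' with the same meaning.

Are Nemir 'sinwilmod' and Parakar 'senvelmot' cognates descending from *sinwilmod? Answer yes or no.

yes

Derive the expected Parakar reflex of *sinwilmod:
Parakar: *sinwilmod
  sinwilmod → sinvilmod   [unconditioned shift]
  sinvilmod (rule 2 does not apply)
  sinvilmod → sinvilmot   [final devoicing]
  sinvilmot → senvelmot   [vowel merger]
  giving Parakar senvelmot.
Parakar 'senvelmot' matches the regular reflex exactly, so the pair is cognate.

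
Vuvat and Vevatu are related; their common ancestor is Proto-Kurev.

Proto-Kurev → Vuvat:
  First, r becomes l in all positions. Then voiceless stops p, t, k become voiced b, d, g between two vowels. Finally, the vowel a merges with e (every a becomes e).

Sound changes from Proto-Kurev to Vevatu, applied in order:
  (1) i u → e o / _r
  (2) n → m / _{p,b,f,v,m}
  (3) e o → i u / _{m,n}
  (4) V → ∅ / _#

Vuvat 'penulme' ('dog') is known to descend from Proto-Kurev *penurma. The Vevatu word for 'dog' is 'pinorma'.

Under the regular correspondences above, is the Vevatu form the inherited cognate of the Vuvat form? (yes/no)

Derive the expected Vevatu reflex of *penurma:
Vevatu: *penurma > penorma > pinorma > pinorm  (by pre-rhotic lowering, pre-nasal raising, apocope)
The regular Vevatu reflex would be 'pinorm', but the attested form is 'pinorma'. The correspondence is irregular, so they are not cognates (the Vevatu form has a different source).

no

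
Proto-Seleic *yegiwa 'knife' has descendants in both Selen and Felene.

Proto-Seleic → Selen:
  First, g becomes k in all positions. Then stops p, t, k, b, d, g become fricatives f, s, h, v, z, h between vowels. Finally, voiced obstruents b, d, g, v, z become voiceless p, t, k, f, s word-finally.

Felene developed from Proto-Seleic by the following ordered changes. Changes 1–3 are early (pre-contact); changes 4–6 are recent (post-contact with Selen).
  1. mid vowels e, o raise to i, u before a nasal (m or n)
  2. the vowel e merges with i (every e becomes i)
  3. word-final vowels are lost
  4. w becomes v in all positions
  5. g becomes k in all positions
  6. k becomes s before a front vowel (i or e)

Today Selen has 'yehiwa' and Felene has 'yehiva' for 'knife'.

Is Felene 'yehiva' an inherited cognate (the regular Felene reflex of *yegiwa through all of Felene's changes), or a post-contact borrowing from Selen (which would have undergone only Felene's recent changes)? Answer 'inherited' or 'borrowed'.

If inherited, *yegiwa would pass through all of Felene's changes:
Felene: *yegiwa > yigiwa > yigiw > yigiv > yikiv > yisiv  (by vowel merger, apocope, unconditioned shift, unconditioned shift, palatalisation)
If borrowed from Selen 'yehiwa' after the early changes, it would undergo only the recent ones:
  rule 4 (unconditioned shift): yehiwa → yehiva
  rule 5 (unconditioned shift): no change (yehiva)
  rule 6 (palatalisation): no change (yehiva)
  ⇒ as a loan: yehiva
Felene 'yehiva' matches the loan outcome 'yehiva', not the inherited 'yisiv' — it skipped the early Felene changes, so it was borrowed from Selen.

borrowed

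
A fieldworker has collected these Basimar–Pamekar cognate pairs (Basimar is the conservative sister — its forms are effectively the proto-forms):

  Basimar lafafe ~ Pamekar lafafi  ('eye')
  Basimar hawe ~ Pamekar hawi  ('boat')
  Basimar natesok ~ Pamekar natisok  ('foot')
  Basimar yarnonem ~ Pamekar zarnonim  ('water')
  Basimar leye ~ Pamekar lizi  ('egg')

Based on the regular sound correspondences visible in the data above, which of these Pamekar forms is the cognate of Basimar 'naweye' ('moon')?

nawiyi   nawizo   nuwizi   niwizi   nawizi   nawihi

nawizi

natesok ~ natisok, leye ~ lizi — Basimar e corresponds to Pamekar i after a consonant, before a consonant other than r, m, n, p, b, f, v.
leye ~ lizi — Basimar y corresponds to Pamekar z between vowels (before a front vowel).
lafafe ~ lafafi, hawe ~ hawi — Basimar e corresponds to Pamekar i word-finally.
Applying these to Basimar 'naweye':
  naweye → nawiye   (e→i after a consonant, before a consonant other than r, m, n, p, b, f, v)
  nawiye → nawize   (y→z between vowels (before a front vowel))
  nawize → nawizi   (e→i word-finally)
So the Pamekar cognate is 'nawizi'.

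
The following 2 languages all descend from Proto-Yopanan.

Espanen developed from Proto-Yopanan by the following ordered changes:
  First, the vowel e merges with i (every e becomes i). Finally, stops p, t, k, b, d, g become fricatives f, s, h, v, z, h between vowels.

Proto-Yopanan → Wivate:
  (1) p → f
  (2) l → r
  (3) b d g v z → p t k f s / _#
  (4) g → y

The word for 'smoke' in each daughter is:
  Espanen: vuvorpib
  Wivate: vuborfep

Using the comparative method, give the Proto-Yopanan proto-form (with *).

Position 6: Espanen has p, Wivate has f. Espanen preserves p here (none of its changes turn any other segment into p), so the proto-segment is *p.
Position 8: Espanen has b, Wivate has p. Espanen preserves b here (none of its changes turn any other segment into b), so the proto-segment is *b.
Continuing position by position gives *vuborpeb; check it forward:
Espanen: start from *vuborpeb.
  rule 1 (vowel merger): vuborpeb → vuborpib
  rule 2 (intervocalic lenition): vuborpib → vuvorpib
  ⇒ Espanen vuvorpib
Wivate: start from *vuborpeb.
  rule 1 (unconditioned shift): vuborpeb → vuborfeb
  rule 2: no change — vuborfeb
  rule 3 (final devoicing): vuborfeb → vuborfep
  rule 4: no change — vuborfep
  ⇒ Wivate vuborfep
No other proto-form is consistent with every reflex, so the reconstruction is *vuborpeb.

*vuborpeb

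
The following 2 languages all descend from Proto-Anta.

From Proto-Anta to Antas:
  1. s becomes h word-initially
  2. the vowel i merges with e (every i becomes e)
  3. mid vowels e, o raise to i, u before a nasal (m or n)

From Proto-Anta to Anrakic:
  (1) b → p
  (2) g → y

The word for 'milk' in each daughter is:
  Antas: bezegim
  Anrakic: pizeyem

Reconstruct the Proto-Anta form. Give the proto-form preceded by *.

*bizegem

Position 1: Antas has b, Anrakic has p. Antas preserves b here (none of its changes turn any other segment into b), so the proto-segment is *b.
Position 6: Antas has i, Anrakic has e. Anrakic preserves e here (none of its changes turn any other segment into e), so the proto-segment is *e.
Continuing position by position gives *bizegem; check it forward:
Antas: *bizegem > bezegem > bezegim  (by vowel merger, pre-nasal raising)
Anrakic: *bizegem > pizegem > pizeyem  (by unconditioned shift, unconditioned shift)
Only *bizegem yields all of Antas bezegim, Anrakic pizeyem.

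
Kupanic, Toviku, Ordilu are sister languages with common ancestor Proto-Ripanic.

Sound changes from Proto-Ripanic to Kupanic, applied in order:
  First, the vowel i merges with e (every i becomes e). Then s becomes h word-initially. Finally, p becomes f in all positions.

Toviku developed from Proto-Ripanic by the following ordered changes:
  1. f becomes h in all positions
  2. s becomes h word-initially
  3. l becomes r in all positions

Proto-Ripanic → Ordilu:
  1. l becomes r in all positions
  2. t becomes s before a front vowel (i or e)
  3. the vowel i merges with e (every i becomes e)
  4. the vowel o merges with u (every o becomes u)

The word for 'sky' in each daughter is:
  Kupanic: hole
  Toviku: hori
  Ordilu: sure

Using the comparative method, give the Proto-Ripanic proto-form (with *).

*soli

Position 4: Kupanic has e, Toviku has i, Ordilu has e. Toviku preserves i here (none of its changes turn any other segment into i), so the proto-segment is *i.
Position 2: Kupanic has o, Toviku has o, Ordilu has u. Kupanic preserves o here (none of its changes turn any other segment into o), so the proto-segment is *o.
This points to *soli. Verify forward in each daughter:
Kupanic: start from *soli.
  rule 1 (vowel merger): soli → sole
  rule 2 (debuccalisation): sole → hole
  rule 3: no change — hole
  ⇒ Kupanic hole
Toviku: start from *soli.
  rule 1: no change — soli
  rule 2 (debuccalisation): soli → holi
  rule 3 (unconditioned shift): holi → hori
  ⇒ Toviku hori
Ordilu: start from *soli.
  rule 1 (unconditioned shift): soli → sori
  rule 2: no change — sori
  rule 3 (vowel merger): sori → sore
  rule 4 (vowel merger): sore → sure
  ⇒ Ordilu sure
Only *soli yields all of Kupanic hole, Toviku hori, Ordilu sure.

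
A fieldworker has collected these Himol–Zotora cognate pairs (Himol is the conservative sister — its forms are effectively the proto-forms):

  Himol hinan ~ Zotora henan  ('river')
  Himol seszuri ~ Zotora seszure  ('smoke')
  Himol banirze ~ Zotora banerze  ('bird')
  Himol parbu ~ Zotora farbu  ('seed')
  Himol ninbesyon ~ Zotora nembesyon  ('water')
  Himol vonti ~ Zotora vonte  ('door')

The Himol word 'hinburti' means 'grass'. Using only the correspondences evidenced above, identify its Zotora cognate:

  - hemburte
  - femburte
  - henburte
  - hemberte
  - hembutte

hemburte

hinan ~ henan, ninbesyon ~ nembesyon — Himol i corresponds to Zotora e after a consonant, before a nasal.
ninbesyon ~ nembesyon — Himol n corresponds to Zotora m after a vowel, before a labial obstruent.
seszuri ~ seszure, vonti ~ vonte — Himol i corresponds to Zotora e word-finally.
Applying these to Himol 'hinburti':
  hinburti → henburti   (i→e after a consonant, before a nasal)
  henburti → hemburti   (n→m after a vowel, before a labial obstruent)
  hemburti → hemburte   (i→e word-finally)
So the Zotora cognate is 'hemburte'.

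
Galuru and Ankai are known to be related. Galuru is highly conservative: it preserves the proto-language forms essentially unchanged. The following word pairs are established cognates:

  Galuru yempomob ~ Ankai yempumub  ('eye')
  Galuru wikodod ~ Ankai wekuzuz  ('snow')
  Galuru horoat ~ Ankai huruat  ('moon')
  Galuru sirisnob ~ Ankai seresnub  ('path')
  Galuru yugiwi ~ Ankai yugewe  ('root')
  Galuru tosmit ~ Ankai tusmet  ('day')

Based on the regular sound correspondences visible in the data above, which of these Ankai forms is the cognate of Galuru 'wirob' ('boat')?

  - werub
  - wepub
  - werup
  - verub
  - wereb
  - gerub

sirisnob ~ seresnub — Galuru i corresponds to Ankai e after a consonant, before r.
yempomob ~ yempumub, sirisnob ~ seresnub — Galuru o corresponds to Ankai u after a consonant, before a labial obstruent.
Applying these to Galuru 'wirob':
  wirob → werob   (i→e after a consonant, before r)
  werob → werub   (o→u after a consonant, before a labial obstruent)
So the Ankai cognate is 'werub'.

werub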